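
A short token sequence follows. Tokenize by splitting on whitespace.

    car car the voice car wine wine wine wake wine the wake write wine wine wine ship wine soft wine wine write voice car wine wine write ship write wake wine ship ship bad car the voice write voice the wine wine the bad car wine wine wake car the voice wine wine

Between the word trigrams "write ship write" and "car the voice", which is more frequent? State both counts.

"car the voice" (3 vs 1)

"write ship write": 1 occurrence
"car the voice": 3 occurrences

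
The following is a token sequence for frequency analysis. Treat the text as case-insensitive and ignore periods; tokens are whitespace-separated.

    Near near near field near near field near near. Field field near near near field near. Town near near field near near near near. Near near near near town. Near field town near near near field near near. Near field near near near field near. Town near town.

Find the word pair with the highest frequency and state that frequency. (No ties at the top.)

"near near", 20 times

Bigram frequencies (highest first):
  near near: 20
  near field: 9
  field near: 8
  near town: 4
  town near: 4
  field field: 1
  … (1 more, each ≤ 1)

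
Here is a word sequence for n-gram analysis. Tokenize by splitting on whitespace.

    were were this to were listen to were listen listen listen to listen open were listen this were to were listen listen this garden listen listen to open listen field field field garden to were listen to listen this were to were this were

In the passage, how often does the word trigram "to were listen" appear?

Scanning the 42 overlapping trigram windows for "to were listen":
  position 4–6: to were listen
  position 7–9: to were listen
  position 19–21: to were listen
  position 34–36: to were listen

4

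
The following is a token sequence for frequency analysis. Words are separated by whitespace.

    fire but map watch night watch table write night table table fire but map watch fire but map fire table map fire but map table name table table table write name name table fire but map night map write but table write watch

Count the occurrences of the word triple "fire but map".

5

Scanning the 41 overlapping trigram windows for "fire but map":
  position 1–3: fire but map
  position 12–14: fire but map
  position 16–18: fire but map
  position 22–24: fire but map
  position 34–36: fire but map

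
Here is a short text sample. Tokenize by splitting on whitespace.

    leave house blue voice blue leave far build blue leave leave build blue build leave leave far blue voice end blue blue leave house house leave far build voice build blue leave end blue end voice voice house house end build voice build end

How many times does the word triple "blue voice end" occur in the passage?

1

Scanning the 42 overlapping trigram windows for "blue voice end":
  position 18–20: blue voice end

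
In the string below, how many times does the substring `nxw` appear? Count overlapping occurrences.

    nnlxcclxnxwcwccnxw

2

Sliding a length-3 window over the 18 characters (16 positions):
  position 9–11: nxw
  position 16–18: nxw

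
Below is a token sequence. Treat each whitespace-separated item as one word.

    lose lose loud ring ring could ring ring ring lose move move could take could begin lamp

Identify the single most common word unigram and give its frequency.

"ring", 5 times

Unigram frequencies (highest first):
  ring: 5
  lose: 3
  could: 3
  move: 2
  loud: 1
  take: 1
  … (2 more, each ≤ 1)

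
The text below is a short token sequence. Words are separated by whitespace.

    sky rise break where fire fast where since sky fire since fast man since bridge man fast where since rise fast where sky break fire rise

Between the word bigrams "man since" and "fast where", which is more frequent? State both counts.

"man since": 1 occurrence
"fast where": 3 occurrences

"fast where" (3 vs 1)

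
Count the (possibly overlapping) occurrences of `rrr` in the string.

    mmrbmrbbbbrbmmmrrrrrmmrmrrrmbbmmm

4

Sliding a length-3 window over the 33 characters (31 positions):
  position 16–18: rrr
  position 17–19: rrr
  position 18–20: rrr
  position 25–27: rrr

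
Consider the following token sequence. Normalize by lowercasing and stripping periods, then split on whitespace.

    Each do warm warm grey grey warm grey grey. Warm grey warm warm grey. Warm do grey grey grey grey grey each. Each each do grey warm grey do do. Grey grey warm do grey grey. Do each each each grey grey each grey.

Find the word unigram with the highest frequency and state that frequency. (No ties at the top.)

Unigram frequencies (highest first):
  grey: 20
  warm: 9
  each: 8
  do: 7

"grey", 20 times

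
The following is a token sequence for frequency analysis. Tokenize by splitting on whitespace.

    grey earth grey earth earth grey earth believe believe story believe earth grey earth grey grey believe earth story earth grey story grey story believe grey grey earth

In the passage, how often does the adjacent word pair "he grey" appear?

Scanning the 27 overlapping bigram windows for "he grey":
  (none found)

0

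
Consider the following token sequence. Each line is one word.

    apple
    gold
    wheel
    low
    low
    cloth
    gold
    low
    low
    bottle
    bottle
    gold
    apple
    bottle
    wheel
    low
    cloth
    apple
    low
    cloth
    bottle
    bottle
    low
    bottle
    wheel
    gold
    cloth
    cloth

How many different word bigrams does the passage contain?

28 tokens → 27 bigram windows in total.
Repeated bigrams (each contributes count−1 duplicates):
  low cloth: 3
  bottle bottle: 2
  bottle wheel: 2
  low bottle: 2
  low low: 2
  wheel low: 2
7 duplicate windows → 27 − 7 = 20 distinct.

20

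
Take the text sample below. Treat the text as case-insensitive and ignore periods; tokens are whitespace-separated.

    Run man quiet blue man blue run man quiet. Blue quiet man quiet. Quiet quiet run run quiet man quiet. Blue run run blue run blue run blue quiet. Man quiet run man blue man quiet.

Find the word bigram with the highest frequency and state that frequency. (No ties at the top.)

"man quiet", 6 times

Bigram frequencies (highest first):
  man quiet: 6
  blue run: 4
  run man: 3
  quiet blue: 3
  quiet man: 3
  run blue: 3
  … (7 more, each ≤ 2)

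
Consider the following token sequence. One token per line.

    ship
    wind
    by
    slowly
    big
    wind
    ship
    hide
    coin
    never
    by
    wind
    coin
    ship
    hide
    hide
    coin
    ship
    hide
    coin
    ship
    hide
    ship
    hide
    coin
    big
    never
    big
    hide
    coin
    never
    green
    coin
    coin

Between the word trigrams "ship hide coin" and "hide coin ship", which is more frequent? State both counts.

"ship hide coin": 3 occurrences
"hide coin ship": 2 occurrences

"ship hide coin" (3 vs 2)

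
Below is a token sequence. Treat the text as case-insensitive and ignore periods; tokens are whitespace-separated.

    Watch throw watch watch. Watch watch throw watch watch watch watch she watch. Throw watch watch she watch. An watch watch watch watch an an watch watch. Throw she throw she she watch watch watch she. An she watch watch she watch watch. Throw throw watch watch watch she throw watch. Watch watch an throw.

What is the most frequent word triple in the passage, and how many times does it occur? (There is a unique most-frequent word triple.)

Trigram frequencies (highest first):
  watch watch watch: 9
  throw watch watch: 5
  watch watch she: 5
  watch throw watch: 3
  watch watch throw: 3
  watch she watch: 3
  … (21 more, each ≤ 3)

"watch watch watch", 9 times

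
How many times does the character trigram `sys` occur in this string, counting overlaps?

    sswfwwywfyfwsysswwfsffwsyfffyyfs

Sliding a length-3 window over the 32 characters (30 positions):
  position 13–15: sys

1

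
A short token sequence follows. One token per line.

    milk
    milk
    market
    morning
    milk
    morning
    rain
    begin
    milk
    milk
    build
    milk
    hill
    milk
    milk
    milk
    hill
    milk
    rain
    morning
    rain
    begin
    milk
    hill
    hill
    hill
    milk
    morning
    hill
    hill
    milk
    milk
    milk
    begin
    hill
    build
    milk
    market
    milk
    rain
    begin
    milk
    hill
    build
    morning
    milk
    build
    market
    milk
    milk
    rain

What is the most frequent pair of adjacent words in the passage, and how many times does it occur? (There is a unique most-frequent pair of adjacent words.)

"milk milk", 7 times

Bigram frequencies (highest first):
  milk milk: 7
  milk hill: 4
  hill milk: 4
  rain begin: 3
  begin milk: 3
  milk rain: 3
  … (16 more, each ≤ 3)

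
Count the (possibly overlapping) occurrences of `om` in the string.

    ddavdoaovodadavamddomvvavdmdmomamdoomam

Sliding a length-2 window over the 39 characters (38 positions):
  position 20–21: om
  position 30–31: om
  position 36–37: om

3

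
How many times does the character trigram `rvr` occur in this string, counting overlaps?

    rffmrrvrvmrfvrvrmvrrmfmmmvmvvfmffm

2

Sliding a length-3 window over the 34 characters (32 positions):
  position 6–8: rvr
  position 14–16: rvr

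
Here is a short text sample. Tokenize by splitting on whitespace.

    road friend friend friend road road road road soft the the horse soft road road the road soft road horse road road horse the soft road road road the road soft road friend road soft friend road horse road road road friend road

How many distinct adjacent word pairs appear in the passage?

17

43 tokens → 42 bigram windows in total.
Repeated bigrams (each contributes count−1 duplicates):
  road road: 9
  friend road: 4
  road soft: 4
  soft road: 4
  road friend: 3
  road horse: 3
  friend friend: 2
  horse road: 2
  … (2 more repeated)
25 duplicate windows → 42 − 25 = 17 distinct.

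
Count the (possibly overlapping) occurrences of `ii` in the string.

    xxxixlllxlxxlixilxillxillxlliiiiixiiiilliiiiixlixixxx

Sliding a length-2 window over the 53 characters (52 positions):
  position 29–30: ii
  position 30–31: ii
  position 31–32: ii
  position 32–33: ii
  position 35–36: ii
  position 36–37: ii
  position 37–38: ii
  position 41–42: ii
  position 42–43: ii
  position 43–44: ii
  … (1 more)

11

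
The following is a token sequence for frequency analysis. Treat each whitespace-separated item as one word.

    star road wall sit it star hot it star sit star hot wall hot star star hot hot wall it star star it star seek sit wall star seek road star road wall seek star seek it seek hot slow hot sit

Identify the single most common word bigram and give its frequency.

Bigram frequencies (highest first):
  it star: 4
  star hot: 3
  star seek: 3
  star road: 2
  road wall: 2
  hot wall: 2
  … (24 more, each ≤ 2)

"it star", 4 times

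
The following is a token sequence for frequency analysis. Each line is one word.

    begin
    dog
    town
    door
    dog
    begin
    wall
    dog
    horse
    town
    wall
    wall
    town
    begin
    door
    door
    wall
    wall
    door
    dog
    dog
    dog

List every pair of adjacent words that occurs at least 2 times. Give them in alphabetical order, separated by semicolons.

dog dog; door dog; wall wall

Bigram counts meeting the condition (at least 2 times):
  dog dog: 2
  door dog: 2
  wall wall: 2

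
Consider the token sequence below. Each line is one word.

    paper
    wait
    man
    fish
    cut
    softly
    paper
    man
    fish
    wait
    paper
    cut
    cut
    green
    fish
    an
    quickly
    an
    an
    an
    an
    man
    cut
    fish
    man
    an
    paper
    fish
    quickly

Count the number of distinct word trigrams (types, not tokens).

26

29 tokens → 27 trigram windows in total.
Repeated trigrams (each contributes count−1 duplicates):
  an an an: 2
1 duplicate windows → 27 − 1 = 26 distinct.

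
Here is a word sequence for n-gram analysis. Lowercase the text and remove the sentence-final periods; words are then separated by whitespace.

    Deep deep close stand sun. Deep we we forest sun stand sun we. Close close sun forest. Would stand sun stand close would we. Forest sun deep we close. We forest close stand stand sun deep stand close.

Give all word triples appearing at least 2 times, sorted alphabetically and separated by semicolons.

Trigram counts meeting the condition (at least 2 times):
  stand sun deep: 2
  sun deep we: 2
  we forest sun: 2

stand sun deep; sun deep we; we forest sun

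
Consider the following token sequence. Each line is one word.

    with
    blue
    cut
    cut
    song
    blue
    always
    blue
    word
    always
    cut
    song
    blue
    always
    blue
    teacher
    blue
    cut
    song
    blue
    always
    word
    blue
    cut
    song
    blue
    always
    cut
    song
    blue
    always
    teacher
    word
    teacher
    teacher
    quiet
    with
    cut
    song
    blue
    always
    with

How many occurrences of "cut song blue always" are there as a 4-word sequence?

Scanning the 39 overlapping 4-gram windows for "cut song blue always":
  position 4–7: cut song blue always
  position 11–14: cut song blue always
  position 18–21: cut song blue always
  position 24–27: cut song blue always
  position 28–31: cut song blue always
  position 38–41: cut song blue always

6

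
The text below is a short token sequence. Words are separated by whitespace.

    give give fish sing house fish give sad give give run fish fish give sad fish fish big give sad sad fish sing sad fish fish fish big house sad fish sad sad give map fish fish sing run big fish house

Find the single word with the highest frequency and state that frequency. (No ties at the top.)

Unigram frequencies (highest first):
  fish: 14
  give: 8
  sad: 8
  sing: 3
  house: 3
  big: 3
  … (2 more, each ≤ 2)

"fish", 14 times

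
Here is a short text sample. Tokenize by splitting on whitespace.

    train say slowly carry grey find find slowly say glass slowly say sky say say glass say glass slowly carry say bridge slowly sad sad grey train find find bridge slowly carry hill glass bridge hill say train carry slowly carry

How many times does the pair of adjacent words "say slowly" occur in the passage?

1

Scanning the 40 overlapping bigram windows for "say slowly":
  position 2–3: say slowly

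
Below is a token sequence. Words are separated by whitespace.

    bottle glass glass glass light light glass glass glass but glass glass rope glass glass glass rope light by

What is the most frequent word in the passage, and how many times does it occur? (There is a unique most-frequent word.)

Unigram frequencies (highest first):
  glass: 11
  light: 3
  rope: 2
  bottle: 1
  but: 1
  by: 1

"glass", 11 times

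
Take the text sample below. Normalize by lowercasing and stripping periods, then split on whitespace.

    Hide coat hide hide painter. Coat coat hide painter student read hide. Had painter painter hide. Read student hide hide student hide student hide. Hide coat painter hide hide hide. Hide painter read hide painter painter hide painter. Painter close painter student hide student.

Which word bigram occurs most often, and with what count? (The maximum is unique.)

"hide hide", 6 times

Bigram frequencies (highest first):
  hide hide: 6
  hide painter: 5
  student hide: 4
  painter painter: 3
  painter hide: 3
  hide student: 3
  … (15 more, each ≤ 2)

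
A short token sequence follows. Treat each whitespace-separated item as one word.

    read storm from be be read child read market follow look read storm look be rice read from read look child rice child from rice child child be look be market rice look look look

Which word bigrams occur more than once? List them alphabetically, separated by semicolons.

look be; look look; read storm; rice child

Bigram counts meeting the condition (more than once):
  look be: 2
  look look: 2
  read storm: 2
  rice child: 2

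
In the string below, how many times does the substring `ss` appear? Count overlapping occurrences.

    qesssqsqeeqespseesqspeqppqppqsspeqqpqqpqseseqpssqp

4

Sliding a length-2 window over the 50 characters (49 positions):
  position 3–4: ss
  position 4–5: ss
  position 30–31: ss
  position 47–48: ss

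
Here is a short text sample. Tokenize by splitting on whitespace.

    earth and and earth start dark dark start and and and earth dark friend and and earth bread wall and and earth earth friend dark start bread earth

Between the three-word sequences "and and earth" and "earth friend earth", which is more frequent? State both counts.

"and and earth" (4 vs 0)

"and and earth": 4 occurrences
"earth friend earth": 0 occurrences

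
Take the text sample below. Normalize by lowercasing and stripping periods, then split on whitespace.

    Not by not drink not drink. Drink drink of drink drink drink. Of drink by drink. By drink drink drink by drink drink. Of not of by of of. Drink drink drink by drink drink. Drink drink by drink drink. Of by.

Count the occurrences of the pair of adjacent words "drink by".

Scanning the 41 overlapping bigram windows for "drink by":
  position 14–15: drink by
  position 16–17: drink by
  position 20–21: drink by
  position 32–33: drink by
  position 37–38: drink by

5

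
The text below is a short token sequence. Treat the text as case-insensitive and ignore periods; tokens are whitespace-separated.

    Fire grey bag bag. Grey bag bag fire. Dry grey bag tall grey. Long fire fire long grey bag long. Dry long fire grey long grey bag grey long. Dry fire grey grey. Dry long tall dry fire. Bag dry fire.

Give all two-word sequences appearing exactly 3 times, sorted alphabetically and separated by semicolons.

Bigram counts meeting the condition (exactly 3 times):
  dry fire: 3
  fire grey: 3
  grey long: 3

dry fire; fire grey; grey long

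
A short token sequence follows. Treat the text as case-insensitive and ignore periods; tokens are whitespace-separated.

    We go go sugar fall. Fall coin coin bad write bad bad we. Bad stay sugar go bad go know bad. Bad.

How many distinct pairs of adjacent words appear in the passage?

20

22 tokens → 21 bigram windows in total.
Repeated bigrams (each contributes count−1 duplicates):
  bad bad: 2
1 duplicate windows → 21 − 1 = 20 distinct.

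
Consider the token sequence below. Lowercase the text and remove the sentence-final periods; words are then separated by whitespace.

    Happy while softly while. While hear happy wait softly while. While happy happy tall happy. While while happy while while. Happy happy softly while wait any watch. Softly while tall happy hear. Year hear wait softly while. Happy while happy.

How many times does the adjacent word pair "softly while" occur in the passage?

Scanning the 39 overlapping bigram windows for "softly while":
  position 3–4: softly while
  position 9–10: softly while
  position 23–24: softly while
  position 28–29: softly while
  position 36–37: softly while

5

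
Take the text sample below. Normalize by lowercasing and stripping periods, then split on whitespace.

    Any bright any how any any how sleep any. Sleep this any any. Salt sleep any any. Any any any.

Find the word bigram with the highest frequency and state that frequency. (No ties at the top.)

Bigram frequencies (highest first):
  any any: 6
  any how: 2
  sleep any: 2
  any bright: 1
  bright any: 1
  how any: 1
  … (6 more, each ≤ 1)

"any any", 6 times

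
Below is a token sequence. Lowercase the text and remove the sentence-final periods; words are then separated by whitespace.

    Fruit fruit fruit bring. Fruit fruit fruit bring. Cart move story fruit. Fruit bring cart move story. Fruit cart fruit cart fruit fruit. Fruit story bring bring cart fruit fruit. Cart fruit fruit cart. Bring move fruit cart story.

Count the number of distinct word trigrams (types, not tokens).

39 tokens → 37 trigram windows in total.
Repeated trigrams (each contributes count−1 duplicates):
  cart fruit fruit: 3
  fruit cart fruit: 3
  fruit fruit bring: 3
  fruit fruit fruit: 3
  bring cart move: 2
  cart move story: 2
  fruit bring cart: 2
  fruit fruit cart: 2
  … (1 more repeated)
13 duplicate windows → 37 − 13 = 24 distinct.

24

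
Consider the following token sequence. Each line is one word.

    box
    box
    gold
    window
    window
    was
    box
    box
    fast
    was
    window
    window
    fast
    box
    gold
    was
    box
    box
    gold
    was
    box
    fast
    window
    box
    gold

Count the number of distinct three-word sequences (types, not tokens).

19

25 tokens → 23 trigram windows in total.
Repeated trigrams (each contributes count−1 duplicates):
  box box gold: 2
  box gold was: 2
  gold was box: 2
  was box box: 2
4 duplicate windows → 23 − 4 = 19 distinct.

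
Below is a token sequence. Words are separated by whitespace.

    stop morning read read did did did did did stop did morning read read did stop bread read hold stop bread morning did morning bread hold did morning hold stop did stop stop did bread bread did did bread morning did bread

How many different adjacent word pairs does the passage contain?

22

42 tokens → 41 bigram windows in total.
Repeated bigrams (each contributes count−1 duplicates):
  did did: 5
  did bread: 3
  did morning: 3
  did stop: 3
  stop did: 3
  bread morning: 2
  hold stop: 2
  morning did: 2
  … (4 more repeated)
19 duplicate windows → 41 − 19 = 22 distinct.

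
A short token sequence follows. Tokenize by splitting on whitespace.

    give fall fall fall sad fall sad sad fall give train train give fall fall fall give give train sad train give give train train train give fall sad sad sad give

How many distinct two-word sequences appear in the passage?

13

32 tokens → 31 bigram windows in total.
Repeated bigrams (each contributes count−1 duplicates):
  fall fall: 4
  fall sad: 3
  give fall: 3
  give train: 3
  sad sad: 3
  train give: 3
  train train: 3
  fall give: 2
  … (2 more repeated)
18 duplicate windows → 31 − 18 = 13 distinct.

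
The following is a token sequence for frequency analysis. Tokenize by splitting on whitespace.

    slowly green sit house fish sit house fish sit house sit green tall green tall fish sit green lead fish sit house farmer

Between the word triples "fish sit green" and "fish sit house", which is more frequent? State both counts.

"fish sit house" (3 vs 1)

"fish sit green": 1 occurrence
"fish sit house": 3 occurrences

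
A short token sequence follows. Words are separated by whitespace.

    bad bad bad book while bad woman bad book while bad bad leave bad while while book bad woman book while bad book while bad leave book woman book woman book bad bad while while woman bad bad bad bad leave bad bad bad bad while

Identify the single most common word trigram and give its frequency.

Trigram frequencies (highest first):
  bad bad bad: 5
  book while bad: 4
  bad book while: 3
  bad bad leave: 2
  bad leave bad: 2
  bad while while: 2
  … (24 more, each ≤ 2)

"bad bad bad", 5 times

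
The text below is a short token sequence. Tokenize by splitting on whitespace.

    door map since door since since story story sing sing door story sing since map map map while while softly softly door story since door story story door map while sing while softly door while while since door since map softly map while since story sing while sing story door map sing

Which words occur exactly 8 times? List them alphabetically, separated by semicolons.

map; since; story; while

Unigram counts meeting the condition (exactly 8 times):
  map: 8
  since: 8
  story: 8
  while: 8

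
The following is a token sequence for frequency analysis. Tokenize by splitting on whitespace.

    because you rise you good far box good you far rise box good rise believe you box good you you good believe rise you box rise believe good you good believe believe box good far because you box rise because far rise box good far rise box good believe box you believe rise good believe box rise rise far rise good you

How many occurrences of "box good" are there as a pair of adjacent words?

Scanning the 61 overlapping bigram windows for "box good":
  position 7–8: box good
  position 12–13: box good
  position 17–18: box good
  position 33–34: box good
  position 43–44: box good
  position 47–48: box good

6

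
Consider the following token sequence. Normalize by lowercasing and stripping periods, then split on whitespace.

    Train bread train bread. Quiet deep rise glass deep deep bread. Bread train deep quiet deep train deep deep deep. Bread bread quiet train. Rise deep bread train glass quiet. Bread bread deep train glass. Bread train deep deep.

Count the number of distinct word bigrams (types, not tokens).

21

39 tokens → 38 bigram windows in total.
Repeated bigrams (each contributes count−1 duplicates):
  bread train: 4
  deep deep: 4
  bread bread: 3
  deep bread: 3
  train deep: 3
  bread quiet: 2
  deep train: 2
  quiet deep: 2
  … (2 more repeated)
17 duplicate windows → 38 − 17 = 21 distinct.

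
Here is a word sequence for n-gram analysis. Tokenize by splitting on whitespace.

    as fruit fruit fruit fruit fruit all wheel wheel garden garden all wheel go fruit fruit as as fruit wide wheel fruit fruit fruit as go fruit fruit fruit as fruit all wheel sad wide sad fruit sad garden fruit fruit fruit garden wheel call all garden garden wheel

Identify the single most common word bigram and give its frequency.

"fruit fruit", 11 times

Bigram frequencies (highest first):
  fruit fruit: 11
  as fruit: 3
  all wheel: 3
  fruit as: 3
  fruit all: 2
  garden garden: 2
  … (22 more, each ≤ 2)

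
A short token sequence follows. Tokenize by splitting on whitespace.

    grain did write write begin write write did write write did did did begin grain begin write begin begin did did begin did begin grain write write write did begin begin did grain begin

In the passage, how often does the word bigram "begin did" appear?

3

Scanning the 33 overlapping bigram windows for "begin did":
  position 19–20: begin did
  position 22–23: begin did
  position 31–32: begin did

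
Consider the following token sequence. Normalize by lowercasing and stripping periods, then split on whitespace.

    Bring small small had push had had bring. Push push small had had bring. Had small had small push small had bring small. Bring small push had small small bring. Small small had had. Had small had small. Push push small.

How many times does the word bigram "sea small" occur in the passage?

Scanning the 40 overlapping bigram windows for "sea small":
  (none found)

0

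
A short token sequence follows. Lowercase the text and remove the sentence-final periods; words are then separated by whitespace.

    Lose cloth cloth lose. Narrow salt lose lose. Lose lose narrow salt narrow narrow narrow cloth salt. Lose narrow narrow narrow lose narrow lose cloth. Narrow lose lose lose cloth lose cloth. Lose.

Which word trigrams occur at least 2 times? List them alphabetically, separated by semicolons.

Trigram counts meeting the condition (at least 2 times):
  lose cloth lose: 2
  lose lose lose: 3
  lose narrow salt: 2
  narrow narrow narrow: 2

lose cloth lose; lose lose lose; lose narrow salt; narrow narrow narrow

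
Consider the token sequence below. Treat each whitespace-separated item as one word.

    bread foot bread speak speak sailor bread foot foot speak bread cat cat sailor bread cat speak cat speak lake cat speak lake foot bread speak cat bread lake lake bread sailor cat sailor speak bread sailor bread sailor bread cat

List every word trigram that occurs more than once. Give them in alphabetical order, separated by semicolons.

Trigram counts meeting the condition (more than once):
  bread sailor bread: 2
  cat speak lake: 2
  foot bread speak: 2
  sailor bread cat: 2

bread sailor bread; cat speak lake; foot bread speak; sailor bread cat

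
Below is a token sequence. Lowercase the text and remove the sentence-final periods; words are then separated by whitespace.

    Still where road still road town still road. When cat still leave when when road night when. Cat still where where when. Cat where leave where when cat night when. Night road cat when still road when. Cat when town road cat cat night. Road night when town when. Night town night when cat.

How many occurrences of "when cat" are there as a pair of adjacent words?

6

Scanning the 53 overlapping bigram windows for "when cat":
  position 9–10: when cat
  position 17–18: when cat
  position 22–23: when cat
  position 27–28: when cat
  position 37–38: when cat
  position 53–54: when cat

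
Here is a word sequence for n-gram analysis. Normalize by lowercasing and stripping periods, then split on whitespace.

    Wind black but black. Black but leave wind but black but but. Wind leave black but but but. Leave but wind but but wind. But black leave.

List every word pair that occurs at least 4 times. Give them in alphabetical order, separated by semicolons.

black but; but but

Bigram counts meeting the condition (at least 4 times):
  black but: 4
  but but: 4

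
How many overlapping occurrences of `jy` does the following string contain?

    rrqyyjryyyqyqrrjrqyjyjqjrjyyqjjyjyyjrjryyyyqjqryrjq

4

Sliding a length-2 window over the 51 characters (50 positions):
  position 20–21: jy
  position 26–27: jy
  position 31–32: jy
  position 33–34: jy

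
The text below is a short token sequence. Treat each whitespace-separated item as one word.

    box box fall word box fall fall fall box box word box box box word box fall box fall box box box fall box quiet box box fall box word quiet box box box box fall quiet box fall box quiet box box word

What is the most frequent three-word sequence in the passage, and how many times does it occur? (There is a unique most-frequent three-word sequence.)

"box fall box", 5 times

Trigram frequencies (highest first):
  box fall box: 5
  box box fall: 4
  box box box: 4
  box box word: 3
  quiet box box: 3
  word box fall: 2
  … (17 more, each ≤ 2)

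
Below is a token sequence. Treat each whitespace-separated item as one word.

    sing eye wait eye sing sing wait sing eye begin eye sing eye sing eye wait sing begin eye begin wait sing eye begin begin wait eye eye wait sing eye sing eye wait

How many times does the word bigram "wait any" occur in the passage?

Scanning the 33 overlapping bigram windows for "wait any":
  (none found)

0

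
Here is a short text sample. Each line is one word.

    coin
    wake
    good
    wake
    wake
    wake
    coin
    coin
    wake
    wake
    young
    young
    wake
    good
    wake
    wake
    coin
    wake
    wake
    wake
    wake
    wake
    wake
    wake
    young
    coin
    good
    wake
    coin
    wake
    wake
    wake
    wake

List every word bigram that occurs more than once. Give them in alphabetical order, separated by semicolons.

coin wake; good wake; wake coin; wake good; wake wake; wake young

Bigram counts meeting the condition (more than once):
  coin wake: 4
  good wake: 3
  wake coin: 3
  wake good: 2
  wake wake: 13
  wake young: 2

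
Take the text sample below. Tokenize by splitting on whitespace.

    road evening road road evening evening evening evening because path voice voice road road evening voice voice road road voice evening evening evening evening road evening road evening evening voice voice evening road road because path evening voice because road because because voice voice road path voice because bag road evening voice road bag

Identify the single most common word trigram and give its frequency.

"evening evening evening", 4 times

Trigram frequencies (highest first):
  evening evening evening: 4
  voice voice road: 3
  road evening road: 2
  evening road road: 2
  road road evening: 2
  road evening evening: 2
  … (33 more, each ≤ 2)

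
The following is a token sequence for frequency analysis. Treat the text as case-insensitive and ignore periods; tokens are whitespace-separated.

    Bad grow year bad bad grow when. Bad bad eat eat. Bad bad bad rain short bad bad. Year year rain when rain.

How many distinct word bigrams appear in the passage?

23 tokens → 22 bigram windows in total.
Repeated bigrams (each contributes count−1 duplicates):
  bad bad: 5
  bad grow: 2
5 duplicate windows → 22 − 5 = 17 distinct.

17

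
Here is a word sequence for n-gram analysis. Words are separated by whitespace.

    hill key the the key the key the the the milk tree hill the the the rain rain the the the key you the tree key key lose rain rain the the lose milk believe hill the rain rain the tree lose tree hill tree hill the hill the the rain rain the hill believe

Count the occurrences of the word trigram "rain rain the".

4

Scanning the 53 overlapping trigram windows for "rain rain the":
  position 17–19: rain rain the
  position 29–31: rain rain the
  position 38–40: rain rain the
  position 51–53: rain rain the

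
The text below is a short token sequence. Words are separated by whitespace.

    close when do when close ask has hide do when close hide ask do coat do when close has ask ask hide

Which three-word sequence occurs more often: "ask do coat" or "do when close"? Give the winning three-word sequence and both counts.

"do when close" (3 vs 1)

"ask do coat": 1 occurrence
"do when close": 3 occurrences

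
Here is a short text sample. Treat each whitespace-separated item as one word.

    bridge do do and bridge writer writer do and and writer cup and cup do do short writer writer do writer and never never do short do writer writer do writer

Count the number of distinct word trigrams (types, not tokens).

26

31 tokens → 29 trigram windows in total.
Repeated trigrams (each contributes count−1 duplicates):
  writer writer do: 3
  writer do writer: 2
3 duplicate windows → 29 − 3 = 26 distinct.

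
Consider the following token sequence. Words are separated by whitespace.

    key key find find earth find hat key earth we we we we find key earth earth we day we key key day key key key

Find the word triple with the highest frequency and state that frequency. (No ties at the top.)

"we we we", 2 times

Trigram frequencies (highest first):
  we we we: 2
  key key find: 1
  key find find: 1
  find find earth: 1
  find earth find: 1
  earth find hat: 1
  … (17 more, each ≤ 1)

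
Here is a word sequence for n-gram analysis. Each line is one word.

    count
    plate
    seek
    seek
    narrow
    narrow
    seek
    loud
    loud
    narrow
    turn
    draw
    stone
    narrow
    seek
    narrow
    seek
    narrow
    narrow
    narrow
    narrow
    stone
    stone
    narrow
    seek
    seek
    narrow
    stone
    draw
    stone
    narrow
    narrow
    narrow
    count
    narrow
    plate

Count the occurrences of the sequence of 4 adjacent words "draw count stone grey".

Scanning the 33 overlapping 4-gram windows for "draw count stone grey":
  (none found)

0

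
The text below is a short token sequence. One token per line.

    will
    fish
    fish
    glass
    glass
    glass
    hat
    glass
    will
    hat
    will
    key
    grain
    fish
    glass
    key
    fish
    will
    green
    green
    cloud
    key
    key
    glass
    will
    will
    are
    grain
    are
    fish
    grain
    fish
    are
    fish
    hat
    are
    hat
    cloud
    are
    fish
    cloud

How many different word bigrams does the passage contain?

34

41 tokens → 40 bigram windows in total.
Repeated bigrams (each contributes count−1 duplicates):
  are fish: 3
  fish glass: 2
  glass glass: 2
  glass will: 2
  grain fish: 2
6 duplicate windows → 40 − 6 = 34 distinct.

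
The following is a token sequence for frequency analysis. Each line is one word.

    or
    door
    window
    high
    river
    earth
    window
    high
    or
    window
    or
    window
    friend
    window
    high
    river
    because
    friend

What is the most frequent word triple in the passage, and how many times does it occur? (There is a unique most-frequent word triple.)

Trigram frequencies (highest first):
  window high river: 2
  or door window: 1
  door window high: 1
  high river earth: 1
  river earth window: 1
  earth window high: 1
  … (9 more, each ≤ 1)

"window high river", 2 times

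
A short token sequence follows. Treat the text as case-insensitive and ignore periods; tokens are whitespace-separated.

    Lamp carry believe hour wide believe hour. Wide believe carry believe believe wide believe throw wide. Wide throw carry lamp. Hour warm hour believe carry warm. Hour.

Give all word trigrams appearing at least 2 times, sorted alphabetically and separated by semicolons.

Trigram counts meeting the condition (at least 2 times):
  believe hour wide: 2
  hour wide believe: 2

believe hour wide; hour wide believe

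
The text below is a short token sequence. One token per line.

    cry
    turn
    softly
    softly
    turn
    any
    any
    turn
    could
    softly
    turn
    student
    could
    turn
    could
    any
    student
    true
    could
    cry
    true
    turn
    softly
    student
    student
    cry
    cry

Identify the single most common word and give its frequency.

Unigram frequencies (highest first):
  turn: 6
  cry: 4
  softly: 4
  could: 4
  student: 4
  any: 3
  … (1 more, each ≤ 2)

"turn", 6 times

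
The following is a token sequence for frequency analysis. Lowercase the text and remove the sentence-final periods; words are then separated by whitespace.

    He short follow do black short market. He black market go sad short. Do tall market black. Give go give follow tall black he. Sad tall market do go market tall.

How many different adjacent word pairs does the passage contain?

31 tokens → 30 bigram windows in total.
Repeated bigrams (each contributes count−1 duplicates):
  tall market: 2
1 duplicate windows → 30 − 1 = 29 distinct.

29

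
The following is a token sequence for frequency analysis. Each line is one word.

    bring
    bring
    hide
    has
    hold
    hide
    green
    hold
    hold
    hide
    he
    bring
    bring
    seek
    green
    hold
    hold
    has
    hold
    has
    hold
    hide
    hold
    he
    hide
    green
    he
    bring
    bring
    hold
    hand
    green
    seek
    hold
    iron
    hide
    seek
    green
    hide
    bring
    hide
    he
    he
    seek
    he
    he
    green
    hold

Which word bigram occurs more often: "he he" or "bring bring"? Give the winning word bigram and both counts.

"bring bring" (3 vs 2)

"he he": 2 occurrences
"bring bring": 3 occurrences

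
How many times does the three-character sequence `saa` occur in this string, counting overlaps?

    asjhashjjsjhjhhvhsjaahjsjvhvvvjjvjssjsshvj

0

Sliding a length-3 window over the 42 characters (40 positions):
  (no match at any position)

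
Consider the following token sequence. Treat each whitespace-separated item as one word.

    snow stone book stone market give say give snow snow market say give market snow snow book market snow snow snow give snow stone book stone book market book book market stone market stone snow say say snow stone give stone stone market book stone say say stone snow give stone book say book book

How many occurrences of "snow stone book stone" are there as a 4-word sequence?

2

Scanning the 52 overlapping 4-gram windows for "snow stone book stone":
  position 1–4: snow stone book stone
  position 23–26: snow stone book stone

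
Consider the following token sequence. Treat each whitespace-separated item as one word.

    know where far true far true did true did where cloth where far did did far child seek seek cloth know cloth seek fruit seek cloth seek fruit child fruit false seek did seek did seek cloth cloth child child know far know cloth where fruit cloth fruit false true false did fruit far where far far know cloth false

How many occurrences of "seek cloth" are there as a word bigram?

3

Scanning the 59 overlapping bigram windows for "seek cloth":
  position 19–20: seek cloth
  position 25–26: seek cloth
  position 36–37: seek cloth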